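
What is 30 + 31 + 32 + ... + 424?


Σₖ₌30^424 k = Σₖ₌₁^424 k − Σₖ₌₁^29 k
= 424·425/2 − 29·30/2
= 90100 − 435 = 89665

Σk = 89665


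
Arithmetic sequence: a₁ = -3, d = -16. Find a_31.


aₙ = a₁ + (n-1)d
= -3 + (31-1)×-16
= -3 - 480
= -483

a_31 = -483


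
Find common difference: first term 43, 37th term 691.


d = (aₙ - a₁)/(n-1)
= (691 - 43)/(37-1)
= 648/36 = 18

d = 18


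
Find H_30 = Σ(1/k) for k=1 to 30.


H_30 = 1/1 + 1/2 + 1/3 + ... + 1/30
= 9304682830147/2329089562800
≈ 3.995

H_30 = 9304682830147/2329089562800 ≈ 3.995


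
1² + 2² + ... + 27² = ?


n = 27
n(n+1)(2n+1)/6 = 27×28×55/6
= 41580/6 = 6930

Σk² = 6930


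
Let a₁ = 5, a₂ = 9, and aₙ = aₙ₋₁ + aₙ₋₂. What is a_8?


Computing iteratively: 5, 9, 14, 23, 37, 60, 97, 157
a_8 = 157

a_8 = 157


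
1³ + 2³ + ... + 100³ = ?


n(n+1)/2 = 100×101/2 = 5050
Σk³ = 5050² = 25502500

Σk³ = 25502500


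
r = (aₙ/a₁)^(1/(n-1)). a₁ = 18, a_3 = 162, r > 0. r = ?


r^(n-1) = aₙ/a₁
r^2 = 162/18 = 9
r = 9^(1/2)
= ±3; taking r > 0 gives r = 3

r = 3


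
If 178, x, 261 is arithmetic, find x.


AM = (178 + 261)/2 = 439/2 = 219.5

AM = 219.5


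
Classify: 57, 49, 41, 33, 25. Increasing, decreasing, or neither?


Differences: -8, -8, -8, -8
All differences < 0 → strictly DECREASING

Monotonically decreasing


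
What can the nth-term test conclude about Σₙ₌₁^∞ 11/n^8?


lim(n→∞) 11/n^8 = 0
lim aₙ = 0 → nth-term test is INCONCLUSIVE
(Need other tests; this is actually a convergent p-series with p=8 > 1)

Inconclusive (lim aₙ = 0; need another test)


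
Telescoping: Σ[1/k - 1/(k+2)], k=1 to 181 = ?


Telescoping with gap 2: two head and two tail terms survive.
= (1 + 1/2) - (1/182 + 1/183)
= 3/2 - 1/182 - 1/183 = 24797/16653

Sum = 24797/16653


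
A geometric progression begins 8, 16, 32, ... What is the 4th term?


aₙ = a₁·r^(n-1)
= 8×2^3
= 8×8
= 64

a_4 = 64


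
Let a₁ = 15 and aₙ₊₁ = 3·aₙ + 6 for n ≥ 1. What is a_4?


Computing step by step:
a_1 = 15
a_2 = 51
a_3 = 159
a_4 = 483


a_4 = 483


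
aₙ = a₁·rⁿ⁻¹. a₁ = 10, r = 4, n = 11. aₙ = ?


aₙ = a₁·r^(n-1)
= 10×4^10
= 10×1048576
= 10485760

a_11 = 10485760


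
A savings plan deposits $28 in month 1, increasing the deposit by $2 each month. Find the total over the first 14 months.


aₙ = 28 + (14-1)×2 = 54
Sₙ = n(a₁+aₙ)/2 = 14×(28+54)/2
= 14×82/2 = 574

S_14 = 574


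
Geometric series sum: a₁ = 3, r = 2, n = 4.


Sₙ = 3×(2^4 - 1)/(2 - 1)
= 3×(16 - 1)/1
= 3×15/1
= 45

S_4 = 45


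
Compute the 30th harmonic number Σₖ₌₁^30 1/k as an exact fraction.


H_30 = 1/1 + 1/2 + 1/3 + ... + 1/30
= 9304682830147/2329089562800
≈ 3.995

H_30 = 9304682830147/2329089562800 ≈ 3.995


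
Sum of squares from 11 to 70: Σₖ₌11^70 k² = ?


Σₖ₌11^70 k² = Σₖ₌₁^70 k² − Σₖ₌₁^10 k²
= 70·71·141/6 − 10·11·21/6
= 116795 − 385 = 116410

Σk² = 116410


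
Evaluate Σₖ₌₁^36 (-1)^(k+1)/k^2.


S = 1 - 1/4 + 1/9 - 1/16 + 1/25 - 1/36 + 1/49 - 1/64 ± ...
= 0.8221
(Full series converges to +π²/12 ≈ +0.8225)

S_36 = 0.8221


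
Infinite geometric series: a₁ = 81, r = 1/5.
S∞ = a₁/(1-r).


S∞ = a₁/(1-r) = 81/(1 - 1/5)
= 81/(4/5)
= 405/4

S∞ = 405/4


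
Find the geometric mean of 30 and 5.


GM = √(30×5) = √150 = 12.2474

GM = 12.2474


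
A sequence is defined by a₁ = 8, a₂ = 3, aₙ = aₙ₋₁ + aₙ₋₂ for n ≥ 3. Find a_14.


Computing iteratively: 8, 3, 11, 14, 25, 39, 64, 103, 167, 270, 437, 707, ...
a_14 = 1851

a_14 = 1851


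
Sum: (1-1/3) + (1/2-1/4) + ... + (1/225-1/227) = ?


Telescoping with gap 2: two head and two tail terms survive.
= (1 + 1/2) - (1/226 + 1/227)
= 3/2 - 1/226 - 1/227 = 38250/25651

Sum = 38250/25651


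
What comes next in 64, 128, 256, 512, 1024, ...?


Pattern: powers of 2: 2ⁿ
Terms: 64, 128, 256, 512, 1024
Next term = 2048

Next term = 2048


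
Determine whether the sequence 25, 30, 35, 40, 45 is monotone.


Differences: 5, 5, 5, 5
All differences > 0 → strictly INCREASING

Monotonically increasing


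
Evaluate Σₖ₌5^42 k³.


Σₖ₌5^42 k³ = [42·43/2]² − [4·5/2]²
= 815409 − 100 = 815309

Σk³ = 815309


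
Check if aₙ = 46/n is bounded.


a₁ = 46, a₂ = 46/2, a₃ = 46/3, ...
0 < aₙ ≤ 46 for all n ≥ 1
Lower bound: 0, Upper bound: 46
The sequence IS bounded

Bounded (0 < aₙ ≤ 46)


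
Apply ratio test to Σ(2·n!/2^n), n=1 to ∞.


aₙ = 2·n!/2^n
a_{n+1}/aₙ = (n+1)!/2^(n+1) × 2^n/n!  (constant 2 cancels)
= (n+1)/2
L = lim(n→∞) (n+1)/2 = ∞
L > 1 → series DIVERGES

Diverges (ratio test: L = ∞ > 1)


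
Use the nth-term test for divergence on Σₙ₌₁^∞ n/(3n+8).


lim(n→∞) n/(3n+8) = 1/3 = 1/3  (divide numerator and denominator by n)
lim aₙ = 1/3 ≠ 0 → series DIVERGES

Diverges (lim aₙ = 1/3 ≠ 0)


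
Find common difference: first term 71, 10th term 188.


d = (aₙ - a₁)/(n-1)
= (188 - 71)/(10-1)
= 117/9 = 13

d = 13


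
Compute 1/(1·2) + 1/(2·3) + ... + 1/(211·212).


1/(k(k+1)) = 1/k - 1/(k+1) (partial fractions)
Telescoping: Σ = 1 - 1/212 = 211/212

Sum = 211/212


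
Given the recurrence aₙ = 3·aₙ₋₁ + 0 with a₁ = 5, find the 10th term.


Computing step by step:
a_1 = 5
a_2 = 15
a_3 = 45
a_4 = 135
a_5 = 405
a_6 = 1215
a_7 = 3645
a_8 = 10935
a_9 = 32805
a_10 = 98415


a_10 = 98415


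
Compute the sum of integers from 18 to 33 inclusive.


Σₖ₌18^33 k = Σₖ₌₁^33 k − Σₖ₌₁^17 k
= 33·34/2 − 17·18/2
= 561 − 153 = 408

Σk = 408


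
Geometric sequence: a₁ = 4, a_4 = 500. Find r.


r^(n-1) = aₙ/a₁
r^3 = 500/4 = 125
r = 125^(1/3)
= 5

r = 5


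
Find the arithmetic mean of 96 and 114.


AM = (96 + 114)/2 = 210/2 = 105

AM = 105


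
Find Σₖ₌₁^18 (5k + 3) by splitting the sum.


Σ(5k+3) = 5·Σk + 3·n
= 5·171 + 3·18
= 855 + 54 = 909

Σ = 909


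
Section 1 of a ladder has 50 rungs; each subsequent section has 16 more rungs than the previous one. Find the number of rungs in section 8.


aₙ = a₁ + (n-1)d
= 50 + (8-1)×16
= 50 + 112
= 162

a_8 = 162


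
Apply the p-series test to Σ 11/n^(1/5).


p-series test: Σ c/n^p converges if p > 1, diverges if p ≤ 1 (constant c > 0 doesn't affect convergence).
p = 1/5
1/5 ≤ 1 → DIVERGES

Diverges (p = 1/5 ≤ 1)


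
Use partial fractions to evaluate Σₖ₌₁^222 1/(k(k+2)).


1/(k(k+2)) = (1/2)·(1/k - 1/(k+2)) (partial fractions)
Telescoping: Σ = (1/2)·(1 + 1/2 - 1/223 - 1/224) = 74481/99904

Sum = 74481/99904


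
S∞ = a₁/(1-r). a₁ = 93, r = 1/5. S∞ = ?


S∞ = a₁/(1-r) = 93/(1 - 1/5)
= 93/(4/5)
= 465/4

S∞ = 465/4


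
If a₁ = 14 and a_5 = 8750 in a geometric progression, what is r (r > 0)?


r^(n-1) = aₙ/a₁
r^4 = 8750/14 = 625
r = 625^(1/4)
= ±5; taking r > 0 gives r = 5

r = 5


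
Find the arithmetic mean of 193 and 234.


AM = (193 + 234)/2 = 427/2 = 213.5

AM = 213.5


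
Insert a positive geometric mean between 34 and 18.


GM = √(34×18) = √612 = 24.7386

GM = 24.7386


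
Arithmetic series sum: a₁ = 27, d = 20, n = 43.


aₙ = 27 + (43-1)×20 = 867
Sₙ = n(a₁+aₙ)/2 = 43×(27+867)/2
= 43×894/2 = 19221

S_43 = 19221


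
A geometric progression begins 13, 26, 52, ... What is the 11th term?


aₙ = a₁·r^(n-1)
= 13×2^10
= 13×1024
= 13312

a_11 = 13312


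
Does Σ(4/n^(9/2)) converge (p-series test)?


p-series test: Σ c/n^p converges if p > 1, diverges if p ≤ 1 (constant c > 0 doesn't affect convergence).
p = 9/2
9/2 > 1 → CONVERGES

Converges (p = 9/2 > 1)


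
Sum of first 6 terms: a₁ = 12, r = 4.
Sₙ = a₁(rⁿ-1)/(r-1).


Sₙ = 12×(4^6 - 1)/(4 - 1)
= 12×(4096 - 1)/3
= 12×4095/3
= 16380

S_6 = 16380


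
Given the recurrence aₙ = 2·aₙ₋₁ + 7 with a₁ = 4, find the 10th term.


Computing step by step:
a_1 = 4
a_2 = 15
a_3 = 37
a_4 = 81
a_5 = 169
a_6 = 345
a_7 = 697
a_8 = 1401
a_9 = 2809
a_10 = 5625


a_10 = 5625


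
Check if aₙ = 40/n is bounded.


a₁ = 40, a₂ = 40/2, a₃ = 40/3, ...
0 < aₙ ≤ 40 for all n ≥ 1
Lower bound: 0, Upper bound: 40
The sequence IS bounded

Bounded (0 < aₙ ≤ 40)


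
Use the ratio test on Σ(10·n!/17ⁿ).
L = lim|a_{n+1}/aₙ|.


aₙ = 10·n!/17^n
a_{n+1}/aₙ = (n+1)!/17^(n+1) × 17^n/n!  (constant 10 cancels)
= (n+1)/17
L = lim(n→∞) (n+1)/17 = ∞
L > 1 → series DIVERGES

Diverges (ratio test: L = ∞ > 1)


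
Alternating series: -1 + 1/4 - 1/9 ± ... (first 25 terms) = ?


S = -1 + 1/4 - 1/9 + 1/16 - 1/25 + 1/36 - 1/49 + 1/64 ± ...
= -0.8232
(Full series converges to -π²/12 ≈ -0.8225)

S_25 = -0.8232


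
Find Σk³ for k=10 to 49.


Σₖ₌10^49 k³ = [49·50/2]² − [9·10/2]²
= 1500625 − 2025 = 1498600

Σk³ = 1498600


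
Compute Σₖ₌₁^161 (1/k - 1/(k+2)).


Telescoping with gap 2: two head and two tail terms survive.
= (1 + 1/2) - (1/162 + 1/163)
= 3/2 - 1/162 - 1/163 = 19642/13203

Sum = 19642/13203


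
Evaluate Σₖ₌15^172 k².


Σₖ₌15^172 k² = Σₖ₌₁^172 k² − Σₖ₌₁^14 k²
= 172·173·345/6 − 14·15·29/6
= 1710970 − 1015 = 1709955

Σk² = 1709955


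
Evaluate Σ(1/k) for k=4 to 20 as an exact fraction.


Σₖ₌4^20 1/k = 1/4 + 1/5 + 1/6 + ... + 1/20
= 27382711/15519504
≈ 1.7644

Sum = 27382711/15519504 ≈ 1.7644


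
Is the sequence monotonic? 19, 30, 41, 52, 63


Differences: 11, 11, 11, 11
All differences > 0 → strictly INCREASING

Monotonically increasing


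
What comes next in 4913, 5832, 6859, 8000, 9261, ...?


Pattern: perfect cubes: n³
Terms: 4913, 5832, 6859, 8000, 9261
Next term = 10648

Next term = 10648


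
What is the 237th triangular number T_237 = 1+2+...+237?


n(n+1)/2 = 237×238/2 = 56406/2 = 28203

Σk = 28203


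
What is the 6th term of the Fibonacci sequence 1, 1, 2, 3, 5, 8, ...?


Fibonacci sequence: 1, 1, 2, 3, 5, 8
F(6) = 8

F(6) = 8


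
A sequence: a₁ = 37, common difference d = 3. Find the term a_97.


aₙ = a₁ + (n-1)d
= 37 + (97-1)×3
= 37 + 288
= 325

a_97 = 325


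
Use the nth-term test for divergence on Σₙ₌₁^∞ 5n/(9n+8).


lim(n→∞) 5n/(9n+8) = 5/9 = 5/9  (divide numerator and denominator by n)
lim aₙ = 5/9 ≠ 0 → series DIVERGES

Diverges (lim aₙ = 5/9 ≠ 0)


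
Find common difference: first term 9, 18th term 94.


d = (aₙ - a₁)/(n-1)
= (94 - 9)/(18-1)
= 85/17 = 5

d = 5


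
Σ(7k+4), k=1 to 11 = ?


Σ(7k+4) = 7·Σk + 4·n
= 7·66 + 4·11
= 462 + 44 = 506

Σ = 506


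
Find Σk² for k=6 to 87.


Σₖ₌6^87 k² = Σₖ₌₁^87 k² − Σₖ₌₁^5 k²
= 87·88·175/6 − 5·6·11/6
= 223300 − 55 = 223245

Σk² = 223245


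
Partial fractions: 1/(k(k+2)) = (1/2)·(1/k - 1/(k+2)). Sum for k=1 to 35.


1/(k(k+2)) = (1/2)·(1/k - 1/(k+2)) (partial fractions)
Telescoping: Σ = (1/2)·(1 + 1/2 - 1/36 - 1/37) = 1925/2664

Sum = 1925/2664


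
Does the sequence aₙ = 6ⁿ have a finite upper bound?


aₙ = 6ⁿ → as n→∞, aₙ→∞ (since base 6 > 1)
No finite upper bound exists
The sequence is UNBOUNDED

Unbounded (aₙ → ∞ as n → ∞)


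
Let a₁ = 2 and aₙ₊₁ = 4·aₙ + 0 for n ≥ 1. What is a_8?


Computing step by step:
a_1 = 2
a_2 = 8
a_3 = 32
a_4 = 128
a_5 = 512
a_6 = 2048
a_7 = 8192
a_8 = 32768


a_8 = 32768


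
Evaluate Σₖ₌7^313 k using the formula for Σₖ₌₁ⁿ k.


Σₖ₌7^313 k = Σₖ₌₁^313 k − Σₖ₌₁^6 k
= 313·314/2 − 6·7/2
= 49141 − 21 = 49120

Σk = 49120


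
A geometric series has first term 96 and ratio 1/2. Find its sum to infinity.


S∞ = a₁/(1-r) = 96/(1 - 1/2)
= 96/(1/2)
= 192

S∞ = 192


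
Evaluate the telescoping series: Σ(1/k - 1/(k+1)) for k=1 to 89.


Telescoping: adjacent terms cancel.
= 1/1 - 1/90
= 1 - 1/90 = 89/90

Sum = 89/90


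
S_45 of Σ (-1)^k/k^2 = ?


S = -1 + 1/4 - 1/9 + 1/16 - 1/25 + 1/36 - 1/49 + 1/64 ± ...
= -0.8227
(Full series converges to -π²/12 ≈ -0.8225)

S_45 = -0.8227


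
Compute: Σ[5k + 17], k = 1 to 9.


Σ(5k+17) = 5·Σk + 17·n
= 5·45 + 17·9
= 225 + 153 = 378

Σ = 378


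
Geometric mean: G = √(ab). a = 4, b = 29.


GM = √(4×29) = √116 = 10.7703

GM = 10.7703


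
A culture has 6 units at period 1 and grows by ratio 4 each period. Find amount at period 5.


aₙ = a₁·r^(n-1)
= 6×4^4
= 6×256
= 1536

a_5 = 1536


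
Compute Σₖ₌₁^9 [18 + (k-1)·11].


aₙ = 18 + (9-1)×11 = 106
Sₙ = n(a₁+aₙ)/2 = 9×(18+106)/2
= 9×124/2 = 558

S_9 = 558


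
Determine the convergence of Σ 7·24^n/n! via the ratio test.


aₙ = 7·24^n/n!
a_{n+1}/aₙ = 24^(n+1)/(n+1)! × n!/24^n  (constant 7 cancels)
= 24/(n+1)
L = lim(n→∞) 24/(n+1) = 0
L < 1 → series CONVERGES

Converges (ratio test: L = 0 < 1)


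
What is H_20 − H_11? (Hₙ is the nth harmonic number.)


Σₖ₌12^20 1/k = 1/12 + 1/13 + 1/14 + 1/15 + 1/16 + 1/17 + 1/18 + 1/19 + 1/20
= 12229277/21162960
≈ 0.5779

Sum = 12229277/21162960 ≈ 0.5779


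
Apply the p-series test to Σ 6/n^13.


p-series test: Σ c/n^p converges if p > 1, diverges if p ≤ 1 (constant c > 0 doesn't affect convergence).
p = 13
13 > 1 → CONVERGES

Converges (p = 13 > 1)


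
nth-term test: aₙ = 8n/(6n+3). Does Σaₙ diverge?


lim(n→∞) 8n/(6n+3) = 8/6 = 4/3  (divide numerator and denominator by n)
lim aₙ = 4/3 ≠ 0 → series DIVERGES

Diverges (lim aₙ = 4/3 ≠ 0)


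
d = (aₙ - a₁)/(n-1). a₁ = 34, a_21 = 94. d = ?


d = (aₙ - a₁)/(n-1)
= (94 - 34)/(21-1)
= 60/20 = 3

d = 3


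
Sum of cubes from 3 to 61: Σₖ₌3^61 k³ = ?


Σₖ₌3^61 k³ = [61·62/2]² − [2·3/2]²
= 3575881 − 9 = 3575872

Σk³ = 3575872


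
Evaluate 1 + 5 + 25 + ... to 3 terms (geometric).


Sₙ = 1×(5^3 - 1)/(5 - 1)
= 1×(125 - 1)/4
= 1×124/4
= 31

S_3 = 31


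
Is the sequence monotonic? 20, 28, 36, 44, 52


Differences: 8, 8, 8, 8
All differences > 0 → strictly INCREASING

Monotonically increasing


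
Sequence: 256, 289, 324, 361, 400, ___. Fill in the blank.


Pattern: perfect squares: n²
Terms: 256, 289, 324, 361, 400
Next term = 441

Next term = 441


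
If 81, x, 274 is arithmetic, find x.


AM = (81 + 274)/2 = 355/2 = 177.5

AM = 177.5


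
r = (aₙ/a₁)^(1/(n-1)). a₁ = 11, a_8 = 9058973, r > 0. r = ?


r^(n-1) = aₙ/a₁
r^7 = 9058973/11 = 823543
r = 823543^(1/7)
= 7

r = 7


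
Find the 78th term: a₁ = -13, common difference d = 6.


aₙ = a₁ + (n-1)d
= -13 + (78-1)×6
= -13 + 462
= 449

a_78 = 449


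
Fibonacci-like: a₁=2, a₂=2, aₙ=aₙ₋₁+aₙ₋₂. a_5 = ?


Computing iteratively: 2, 2, 4, 6, 10
a_5 = 10

a_5 = 10


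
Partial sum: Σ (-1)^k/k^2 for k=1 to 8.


S = -1 + 1/4 - 1/9 + 1/16 - 1/25 + 1/36 - 1/49 + 1/64
= -0.8156
(Full series converges to -π²/12 ≈ -0.8225)

S_8 = -0.8156


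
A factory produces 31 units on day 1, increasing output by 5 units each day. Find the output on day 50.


aₙ = a₁ + (n-1)d
= 31 + (50-1)×5
= 31 + 245
= 276

a_50 = 276


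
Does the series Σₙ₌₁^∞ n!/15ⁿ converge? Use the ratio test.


aₙ = n!/15^n
a_{n+1}/aₙ = (n+1)!/15^(n+1) × 15^n/n!
= (n+1)/15
L = lim(n→∞) (n+1)/15 = ∞
L > 1 → series DIVERGES

Diverges (ratio test: L = ∞ > 1)


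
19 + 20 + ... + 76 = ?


Σₖ₌19^76 k = Σₖ₌₁^76 k − Σₖ₌₁^18 k
= 76·77/2 − 18·19/2
= 2926 − 171 = 2755

Σk = 2755


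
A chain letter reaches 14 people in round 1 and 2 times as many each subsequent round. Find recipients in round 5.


aₙ = a₁·r^(n-1)
= 14×2^4
= 14×16
= 224

a_5 = 224


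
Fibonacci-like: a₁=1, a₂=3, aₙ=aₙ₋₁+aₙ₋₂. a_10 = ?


Computing iteratively: 1, 3, 4, 7, 11, 18, 29, 47, 76, 123
a_10 = 123

a_10 = 123


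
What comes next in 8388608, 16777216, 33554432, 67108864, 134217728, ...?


Pattern: powers of 2: 2ⁿ
Terms: 8388608, 16777216, 33554432, 67108864, 134217728
Next term = 268435456

Next term = 268435456


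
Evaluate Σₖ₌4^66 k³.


Σₖ₌4^66 k³ = [66·67/2]² − [3·4/2]²
= 4888521 − 36 = 4888485

Σk³ = 4888485


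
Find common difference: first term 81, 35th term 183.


d = (aₙ - a₁)/(n-1)
= (183 - 81)/(35-1)
= 102/34 = 3

d = 3


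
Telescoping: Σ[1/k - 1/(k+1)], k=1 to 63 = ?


Telescoping: adjacent terms cancel.
= 1/1 - 1/64
= 1 - 1/64 = 63/64

Sum = 63/64


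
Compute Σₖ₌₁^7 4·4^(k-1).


Sₙ = 4×(4^7 - 1)/(4 - 1)
= 4×(16384 - 1)/3
= 4×16383/3
= 21844

S_7 = 21844


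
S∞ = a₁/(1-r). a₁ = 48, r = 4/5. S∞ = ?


S∞ = a₁/(1-r) = 48/(1 - 4/5)
= 48/(1/5)
= 240

S∞ = 240


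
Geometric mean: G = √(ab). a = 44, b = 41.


GM = √(44×41) = √1804 = 42.4735

GM = 42.4735


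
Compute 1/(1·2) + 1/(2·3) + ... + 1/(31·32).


1/(k(k+1)) = 1/k - 1/(k+1) (partial fractions)
Telescoping: Σ = 1 - 1/32 = 31/32

Sum = 31/32


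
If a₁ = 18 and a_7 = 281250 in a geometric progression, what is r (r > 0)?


r^(n-1) = aₙ/a₁
r^6 = 281250/18 = 15625
r = 15625^(1/6)
= ±5; taking r > 0 gives r = 5

r = 5


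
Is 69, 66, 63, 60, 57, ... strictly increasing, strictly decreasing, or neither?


Differences: -3, -3, -3, -3
All differences < 0 → strictly DECREASING

Monotonically decreasing


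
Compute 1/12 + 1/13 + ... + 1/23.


Σₖ₌12^23 1/k = 1/12 + 1/13 + 1/14 + ... + 1/23
= 3825136961/5354228880
≈ 0.7144

Sum = 3825136961/5354228880 ≈ 0.7144


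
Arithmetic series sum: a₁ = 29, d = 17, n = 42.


aₙ = 29 + (42-1)×17 = 726
Sₙ = n(a₁+aₙ)/2 = 42×(29+726)/2
= 42×755/2 = 15855

S_42 = 15855


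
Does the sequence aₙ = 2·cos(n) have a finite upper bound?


For all n, -1 ≤ cos(n) ≤ 1, so -2 ≤ 2·cos(n) ≤ 2
Lower bound: -2, Upper bound: 2
The sequence IS bounded

Bounded (-2 ≤ aₙ ≤ 2)


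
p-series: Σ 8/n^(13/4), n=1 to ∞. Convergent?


p-series test: Σ c/n^p converges if p > 1, diverges if p ≤ 1 (constant c > 0 doesn't affect convergence).
p = 13/4
13/4 > 1 → CONVERGES

Converges (p = 13/4 > 1)


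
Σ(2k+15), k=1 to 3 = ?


Σ(2k+15) = 2·Σk + 15·n
= 2·6 + 15·3
= 12 + 45 = 57

Σ = 57


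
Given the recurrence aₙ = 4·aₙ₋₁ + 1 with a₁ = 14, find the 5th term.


Computing step by step:
a_1 = 14
a_2 = 57
a_3 = 229
a_4 = 917
a_5 = 3669


a_5 = 3669


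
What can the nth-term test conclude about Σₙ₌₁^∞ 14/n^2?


lim(n→∞) 14/n^2 = 0
lim aₙ = 0 → nth-term test is INCONCLUSIVE
(Need other tests; this is actually a convergent p-series with p=2 > 1)

Inconclusive (lim aₙ = 0; need another test)


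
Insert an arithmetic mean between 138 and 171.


AM = (138 + 171)/2 = 309/2 = 154.5

AM = 154.5


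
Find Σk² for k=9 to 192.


Σₖ₌9^192 k² = Σₖ₌₁^192 k² − Σₖ₌₁^8 k²
= 192·193·385/6 − 8·9·17/6
= 2377760 − 204 = 2377556

Σk² = 2377556


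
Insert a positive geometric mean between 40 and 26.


GM = √(40×26) = √1040 = 32.249

GM = 32.249


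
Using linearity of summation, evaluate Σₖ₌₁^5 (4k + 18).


Σ(4k+18) = 4·Σk + 18·n
= 4·15 + 18·5
= 60 + 90 = 150

Σ = 150


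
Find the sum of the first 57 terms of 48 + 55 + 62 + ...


aₙ = 48 + (57-1)×7 = 440
Sₙ = n(a₁+aₙ)/2 = 57×(48+440)/2
= 57×488/2 = 13908

S_57 = 13908


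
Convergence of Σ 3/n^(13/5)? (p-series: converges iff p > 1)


p-series test: Σ c/n^p converges if p > 1, diverges if p ≤ 1 (constant c > 0 doesn't affect convergence).
p = 13/5
13/5 > 1 → CONVERGES

Converges (p = 13/5 > 1)


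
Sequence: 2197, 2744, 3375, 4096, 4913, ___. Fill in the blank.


Pattern: perfect cubes: n³
Terms: 2197, 2744, 3375, 4096, 4913
Next term = 5832

Next term = 5832


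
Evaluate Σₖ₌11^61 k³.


Σₖ₌11^61 k³ = [61·62/2]² − [10·11/2]²
= 3575881 − 3025 = 3572856

Σk³ = 3572856


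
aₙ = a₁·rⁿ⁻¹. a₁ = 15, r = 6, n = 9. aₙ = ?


aₙ = a₁·r^(n-1)
= 15×6^8
= 15×1679616
= 25194240

a_9 = 25194240


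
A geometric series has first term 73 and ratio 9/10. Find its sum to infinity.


S∞ = a₁/(1-r) = 73/(1 - 9/10)
= 73/(1/10)
= 730

S∞ = 730


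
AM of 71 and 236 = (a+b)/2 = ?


AM = (71 + 236)/2 = 307/2 = 153.5

AM = 153.5


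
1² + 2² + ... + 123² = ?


n = 123
n(n+1)(2n+1)/6 = 123×124×247/6
= 3767244/6 = 627874

Σk² = 627874


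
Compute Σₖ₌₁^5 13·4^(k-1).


Sₙ = 13×(4^5 - 1)/(4 - 1)
= 13×(1024 - 1)/3
= 13×1023/3
= 4433

S_5 = 4433


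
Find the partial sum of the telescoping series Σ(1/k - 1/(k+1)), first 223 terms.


Telescoping: adjacent terms cancel.
= 1/1 - 1/224
= 1 - 1/224 = 223/224

Sum = 223/224


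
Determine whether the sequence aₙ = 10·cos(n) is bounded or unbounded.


For all n, -1 ≤ cos(n) ≤ 1, so -10 ≤ 10·cos(n) ≤ 10
Lower bound: -10, Upper bound: 10
The sequence IS bounded

Bounded (-10 ≤ aₙ ≤ 10)


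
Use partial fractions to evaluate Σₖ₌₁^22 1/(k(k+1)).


1/(k(k+1)) = 1/k - 1/(k+1) (partial fractions)
Telescoping: Σ = 1 - 1/23 = 22/23

Sum = 22/23


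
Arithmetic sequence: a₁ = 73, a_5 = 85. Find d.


d = (aₙ - a₁)/(n-1)
= (85 - 73)/(5-1)
= 12/4 = 3

d = 3


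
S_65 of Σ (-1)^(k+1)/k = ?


S = 1 - 1/2 + 1/3 - 1/4 + 1/5 - 1/6 + 1/7 - 1/8 ± ...
= 0.7008
(Full series converges to +ln(2) ≈ +0.6931)

S_65 = 0.7008


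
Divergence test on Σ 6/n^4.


lim(n→∞) 6/n^4 = 0
lim aₙ = 0 → nth-term test is INCONCLUSIVE
(Need other tests; this is actually a convergent p-series with p=4 > 1)

Inconclusive (lim aₙ = 0; need another test)


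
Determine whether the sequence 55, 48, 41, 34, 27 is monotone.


Differences: -7, -7, -7, -7
All differences < 0 → strictly DECREASING

Monotonically decreasing


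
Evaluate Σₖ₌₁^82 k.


n(n+1)/2 = 82×83/2 = 6806/2 = 3403

Σk = 3403


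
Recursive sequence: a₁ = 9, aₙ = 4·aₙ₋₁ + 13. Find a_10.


Computing step by step:
a_1 = 9
a_2 = 49
a_3 = 209
a_4 = 849
a_5 = 3409
a_6 = 13649
a_7 = 54609
a_8 = 218449
a_9 = 873809
a_10 = 3495249


a_10 = 3495249


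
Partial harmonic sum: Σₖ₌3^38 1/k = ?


Σₖ₌3^38 1/k = 1/3 + 1/4 + 1/5 + ... + 1/38
= 1324999407147433/485721041551200
≈ 2.7279

Sum = 1324999407147433/485721041551200 ≈ 2.7279


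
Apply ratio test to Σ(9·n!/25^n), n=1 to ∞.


aₙ = 9·n!/25^n
a_{n+1}/aₙ = (n+1)!/25^(n+1) × 25^n/n!  (constant 9 cancels)
= (n+1)/25
L = lim(n→∞) (n+1)/25 = ∞
L > 1 → series DIVERGES

Diverges (ratio test: L = ∞ > 1)


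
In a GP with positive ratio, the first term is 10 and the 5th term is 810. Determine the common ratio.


r^(n-1) = aₙ/a₁
r^4 = 810/10 = 81
r = 81^(1/4)
= ±3; taking r > 0 gives r = 3

r = 3


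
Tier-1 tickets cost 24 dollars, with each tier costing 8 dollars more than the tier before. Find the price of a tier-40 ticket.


aₙ = a₁ + (n-1)d
= 24 + (40-1)×8
= 24 + 312
= 336

a_40 = 336


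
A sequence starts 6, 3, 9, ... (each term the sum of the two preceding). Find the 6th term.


Computing iteratively: 6, 3, 9, 12, 21, 33
a_6 = 33

a_6 = 33


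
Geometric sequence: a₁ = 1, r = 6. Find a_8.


aₙ = a₁·r^(n-1)
= 1×6^7
= 1×279936
= 279936

a_8 = 279936


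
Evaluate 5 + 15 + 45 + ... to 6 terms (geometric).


Sₙ = 5×(3^6 - 1)/(3 - 1)
= 5×(729 - 1)/2
= 5×728/2
= 1820

S_6 = 1820


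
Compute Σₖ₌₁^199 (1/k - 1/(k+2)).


Telescoping with gap 2: two head and two tail terms survive.
= (1 + 1/2) - (1/200 + 1/201)
= 3/2 - 1/200 - 1/201 = 59899/40200

Sum = 59899/40200


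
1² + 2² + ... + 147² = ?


n = 147
n(n+1)(2n+1)/6 = 147×148×295/6
= 6418020/6 = 1069670

Σk² = 1069670


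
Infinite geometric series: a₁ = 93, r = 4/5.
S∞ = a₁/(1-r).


S∞ = a₁/(1-r) = 93/(1 - 4/5)
= 93/(1/5)
= 465

S∞ = 465


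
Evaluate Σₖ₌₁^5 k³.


n(n+1)/2 = 5×6/2 = 15
Σk³ = 15² = 225

Σk³ = 225


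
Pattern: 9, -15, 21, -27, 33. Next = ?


Pattern: alternating sign, magnitude arithmetic (d=6)
Terms: 9, -15, 21, -27, 33
Next term = -39

Next term = -39


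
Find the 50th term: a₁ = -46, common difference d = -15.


aₙ = a₁ + (n-1)d
= -46 + (50-1)×-15
= -46 - 735
= -781

a_50 = -781


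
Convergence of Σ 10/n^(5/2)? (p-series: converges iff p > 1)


p-series test: Σ c/n^p converges if p > 1, diverges if p ≤ 1 (constant c > 0 doesn't affect convergence).
p = 5/2
5/2 > 1 → CONVERGES

Converges (p = 5/2 > 1)


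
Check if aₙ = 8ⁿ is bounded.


aₙ = 8ⁿ → as n→∞, aₙ→∞ (since base 8 > 1)
No finite upper bound exists
The sequence is UNBOUNDED

Unbounded (aₙ → ∞ as n → ∞)


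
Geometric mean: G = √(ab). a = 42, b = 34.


GM = √(42×34) = √1428 = 37.7889

GM = 37.7889


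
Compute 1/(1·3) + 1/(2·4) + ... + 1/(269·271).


1/(k(k+2)) = (1/2)·(1/k - 1/(k+2)) (partial fractions)
Telescoping: Σ = (1/2)·(1 + 1/2 - 1/270 - 1/271) = 54607/73170

Sum = 54607/73170


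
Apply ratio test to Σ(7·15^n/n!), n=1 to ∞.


aₙ = 7·15^n/n!
a_{n+1}/aₙ = 15^(n+1)/(n+1)! × n!/15^n  (constant 7 cancels)
= 15/(n+1)
L = lim(n→∞) 15/(n+1) = 0
L < 1 → series CONVERGES

Converges (ratio test: L = 0 < 1)


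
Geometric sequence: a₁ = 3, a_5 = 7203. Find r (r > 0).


r^(n-1) = aₙ/a₁
r^4 = 7203/3 = 2401
r = 2401^(1/4)
= ±7; taking r > 0 gives r = 7

r = 7


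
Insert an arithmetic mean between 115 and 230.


AM = (115 + 230)/2 = 345/2 = 172.5

AM = 172.5


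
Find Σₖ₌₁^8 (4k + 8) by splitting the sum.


Σ(4k+8) = 4·Σk + 8·n
= 4·36 + 8·8
= 144 + 64 = 208

Σ = 208


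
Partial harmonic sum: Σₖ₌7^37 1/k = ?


Σₖ₌7^37 1/k = 1/7 + 1/8 + 1/9 + ... + 1/37
= 850782285001393/485721041551200
≈ 1.7516

Sum = 850782285001393/485721041551200 ≈ 1.7516


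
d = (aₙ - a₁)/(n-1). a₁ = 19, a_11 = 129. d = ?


d = (aₙ - a₁)/(n-1)
= (129 - 19)/(11-1)
= 110/10 = 11

d = 11


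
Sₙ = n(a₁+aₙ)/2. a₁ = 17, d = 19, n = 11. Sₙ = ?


aₙ = 17 + (11-1)×19 = 207
Sₙ = n(a₁+aₙ)/2 = 11×(17+207)/2
= 11×224/2 = 1232

S_11 = 1232


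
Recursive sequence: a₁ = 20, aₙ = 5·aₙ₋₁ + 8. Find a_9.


Computing step by step:
a_1 = 20
a_2 = 108
a_3 = 548
a_4 = 2748
a_5 = 13748
a_6 = 68748
a_7 = 343748
a_8 = 1718748
a_9 = 8593748


a_9 = 8593748


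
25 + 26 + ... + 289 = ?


Σₖ₌25^289 k = Σₖ₌₁^289 k − Σₖ₌₁^24 k
= 289·290/2 − 24·25/2
= 41905 − 300 = 41605

Σk = 41605


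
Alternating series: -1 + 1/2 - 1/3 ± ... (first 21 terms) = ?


S = -1 + 1/2 - 1/3 + 1/4 - 1/5 + 1/6 - 1/7 + 1/8 ± ...
= -0.7164
(Full series converges to -ln(2) ≈ -0.6931)

S_21 = -0.7164


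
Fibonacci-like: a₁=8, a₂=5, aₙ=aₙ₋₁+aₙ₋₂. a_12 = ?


Computing iteratively: 8, 5, 13, 18, 31, 49, 80, 129, 209, 338, 547, 885
a_12 = 885

a_12 = 885


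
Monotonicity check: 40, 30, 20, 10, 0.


Differences: -10, -10, -10, -10
All differences < 0 → strictly DECREASING

Monotonically decreasing


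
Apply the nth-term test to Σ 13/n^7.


lim(n→∞) 13/n^7 = 0
lim aₙ = 0 → nth-term test is INCONCLUSIVE
(Need other tests; this is actually a convergent p-series with p=7 > 1)

Inconclusive (lim aₙ = 0; need another test)


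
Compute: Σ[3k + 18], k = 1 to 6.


Σ(3k+18) = 3·Σk + 18·n
= 3·21 + 18·6
= 63 + 108 = 171

Σ = 171


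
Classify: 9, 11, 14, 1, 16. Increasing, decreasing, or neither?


Differences: 2, 3, -13, 15
Difference at position 1 is +2 (> 0) but position 3 is -13 (< 0) — sequence both rises and falls
→ NOT monotonic

Not monotonic


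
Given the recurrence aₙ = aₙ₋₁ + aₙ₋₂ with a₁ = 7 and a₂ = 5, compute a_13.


Computing iteratively: 7, 5, 12, 17, 29, 46, 75, 121, 196, 317, 513, 830, ...
a_13 = 1343

a_13 = 1343


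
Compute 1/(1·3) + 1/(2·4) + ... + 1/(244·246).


1/(k(k+2)) = (1/2)·(1/k - 1/(k+2)) (partial fractions)
Telescoping: Σ = (1/2)·(1 + 1/2 - 1/245 - 1/246) = 44957/60270

Sum = 44957/60270


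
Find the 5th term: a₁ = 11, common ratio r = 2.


aₙ = a₁·r^(n-1)
= 11×2^4
= 11×16
= 176

a_5 = 176


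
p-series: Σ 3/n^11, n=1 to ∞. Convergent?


p-series test: Σ c/n^p converges if p > 1, diverges if p ≤ 1 (constant c > 0 doesn't affect convergence).
p = 11
11 > 1 → CONVERGES

Converges (p = 11 > 1)


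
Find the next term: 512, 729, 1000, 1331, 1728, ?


Pattern: perfect cubes: n³
Terms: 512, 729, 1000, 1331, 1728
Next term = 2197

Next term = 2197


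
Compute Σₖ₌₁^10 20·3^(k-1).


Sₙ = 20×(3^10 - 1)/(3 - 1)
= 20×(59049 - 1)/2
= 20×59048/2
= 590480

S_10 = 590480


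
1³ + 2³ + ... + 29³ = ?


n(n+1)/2 = 29×30/2 = 435
Σk³ = 435² = 189225

Σk³ = 189225


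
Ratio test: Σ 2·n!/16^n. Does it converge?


aₙ = 2·n!/16^n
a_{n+1}/aₙ = (n+1)!/16^(n+1) × 16^n/n!  (constant 2 cancels)
= (n+1)/16
L = lim(n→∞) (n+1)/16 = ∞
L > 1 → series DIVERGES

Diverges (ratio test: L = ∞ > 1)


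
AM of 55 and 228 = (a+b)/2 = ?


AM = (55 + 228)/2 = 283/2 = 141.5

AM = 141.5


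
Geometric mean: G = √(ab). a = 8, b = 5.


GM = √(8×5) = √40 = 6.3246

GM = 6.3246


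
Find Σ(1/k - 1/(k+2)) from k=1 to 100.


Telescoping with gap 2: two head and two tail terms survive.
= (1 + 1/2) - (1/101 + 1/102)
= 3/2 - 1/101 - 1/102 = 7625/5151

Sum = 7625/5151


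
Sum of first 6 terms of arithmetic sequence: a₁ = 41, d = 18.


aₙ = 41 + (6-1)×18 = 131
Sₙ = n(a₁+aₙ)/2 = 6×(41+131)/2
= 6×172/2 = 516

S_6 = 516


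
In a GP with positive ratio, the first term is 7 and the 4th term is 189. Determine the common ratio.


r^(n-1) = aₙ/a₁
r^3 = 189/7 = 27
r = 27^(1/3)
= 3

r = 3


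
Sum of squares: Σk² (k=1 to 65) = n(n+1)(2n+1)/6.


n = 65
n(n+1)(2n+1)/6 = 65×66×131/6
= 561990/6 = 93665

Σk² = 93665


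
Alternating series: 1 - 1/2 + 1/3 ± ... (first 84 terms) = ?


S = 1 - 1/2 + 1/3 - 1/4 + 1/5 - 1/6 + 1/7 - 1/8 ± ...
= 0.6872
(Full series converges to +ln(2) ≈ +0.6931)

S_84 = 0.6872


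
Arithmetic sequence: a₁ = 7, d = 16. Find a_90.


aₙ = a₁ + (n-1)d
= 7 + (90-1)×16
= 7 + 1424
= 1431

a_90 = 1431


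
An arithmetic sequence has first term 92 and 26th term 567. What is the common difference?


d = (aₙ - a₁)/(n-1)
= (567 - 92)/(26-1)
= 475/25 = 19

d = 19


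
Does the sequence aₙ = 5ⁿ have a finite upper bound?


aₙ = 5ⁿ → as n→∞, aₙ→∞ (since base 5 > 1)
No finite upper bound exists
The sequence is UNBOUNDED

Unbounded (aₙ → ∞ as n → ∞)


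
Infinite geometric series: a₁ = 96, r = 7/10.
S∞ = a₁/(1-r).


S∞ = a₁/(1-r) = 96/(1 - 7/10)
= 96/(3/10)
= 320

S∞ = 320


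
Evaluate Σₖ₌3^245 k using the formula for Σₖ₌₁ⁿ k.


Σₖ₌3^245 k = Σₖ₌₁^245 k − Σₖ₌₁^2 k
= 245·246/2 − 2·3/2
= 30135 − 3 = 30132

Σk = 30132


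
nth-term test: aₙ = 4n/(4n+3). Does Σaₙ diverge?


lim(n→∞) 4n/(4n+3) = 4/4 = 1  (divide numerator and denominator by n)
lim aₙ = 1 ≠ 0 → series DIVERGES

Diverges (lim aₙ = 1 ≠ 0)


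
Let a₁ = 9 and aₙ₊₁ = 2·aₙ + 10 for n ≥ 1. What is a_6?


Computing step by step:
a_1 = 9
a_2 = 28
a_3 = 66
a_4 = 142
a_5 = 294
a_6 = 598


a_6 = 598


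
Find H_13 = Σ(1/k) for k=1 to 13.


H_13 = 1/1 + 1/2 + 1/3 + ... + 1/13
= 1145993/360360
≈ 3.1801

H_13 = 1145993/360360 ≈ 3.1801


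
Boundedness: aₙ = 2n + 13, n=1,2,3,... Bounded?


aₙ = 2n + 13 → as n→∞, aₙ→∞
No finite upper bound exists
The sequence is UNBOUNDED

Unbounded (aₙ → ∞ as n → ∞)


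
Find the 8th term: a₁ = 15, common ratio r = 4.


aₙ = a₁·r^(n-1)
= 15×4^7
= 15×16384
= 245760

a_8 = 245760


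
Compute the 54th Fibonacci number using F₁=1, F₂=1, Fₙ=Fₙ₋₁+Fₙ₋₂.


Fibonacci sequence: 1, 1, 2, 3, 5, 8, 13, 21, 34, 55, 89, ...
F(54) = 86267571272

F(54) = 86267571272


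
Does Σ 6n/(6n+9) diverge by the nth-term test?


lim(n→∞) 6n/(6n+9) = 6/6 = 1  (divide numerator and denominator by n)
lim aₙ = 1 ≠ 0 → series DIVERGES

Diverges (lim aₙ = 1 ≠ 0)


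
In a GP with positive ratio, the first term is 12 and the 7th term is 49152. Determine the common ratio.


r^(n-1) = aₙ/a₁
r^6 = 49152/12 = 4096
r = 4096^(1/6)
= ±4; taking r > 0 gives r = 4

r = 4


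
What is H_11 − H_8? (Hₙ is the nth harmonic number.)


Σₖ₌9^11 1/k = 1/9 + 1/10 + 1/11
= 299/990
≈ 0.302

Sum = 299/990 ≈ 0.302


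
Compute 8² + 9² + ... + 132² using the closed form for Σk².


Σₖ₌8^132 k² = Σₖ₌₁^132 k² − Σₖ₌₁^7 k²
= 132·133·265/6 − 7·8·15/6
= 775390 − 140 = 775250

Σk² = 775250


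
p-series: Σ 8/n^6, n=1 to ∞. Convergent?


p-series test: Σ c/n^p converges if p > 1, diverges if p ≤ 1 (constant c > 0 doesn't affect convergence).
p = 6
6 > 1 → CONVERGES

Converges (p = 6 > 1)


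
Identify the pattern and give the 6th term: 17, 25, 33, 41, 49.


Pattern: arithmetic (d=8)
Terms: 17, 25, 33, 41, 49
Next term = 57

Next term = 57


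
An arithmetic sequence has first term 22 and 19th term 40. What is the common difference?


d = (aₙ - a₁)/(n-1)
= (40 - 22)/(19-1)
= 18/18 = 1

d = 1


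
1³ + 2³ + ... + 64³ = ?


n(n+1)/2 = 64×65/2 = 2080
Σk³ = 2080² = 4326400

Σk³ = 4326400


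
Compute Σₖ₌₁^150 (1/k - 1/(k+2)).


Telescoping with gap 2: two head and two tail terms survive.
= (1 + 1/2) - (1/151 + 1/152)
= 3/2 - 1/151 - 1/152 = 34125/22952

Sum = 34125/22952


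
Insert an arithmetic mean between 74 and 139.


AM = (74 + 139)/2 = 213/2 = 106.5

AM = 106.5


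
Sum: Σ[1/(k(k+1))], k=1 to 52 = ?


1/(k(k+1)) = 1/k - 1/(k+1) (partial fractions)
Telescoping: Σ = 1 - 1/53 = 52/53

Sum = 52/53


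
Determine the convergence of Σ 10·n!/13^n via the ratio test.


aₙ = 10·n!/13^n
a_{n+1}/aₙ = (n+1)!/13^(n+1) × 13^n/n!  (constant 10 cancels)
= (n+1)/13
L = lim(n→∞) (n+1)/13 = ∞
L > 1 → series DIVERGES

Diverges (ratio test: L = ∞ > 1)


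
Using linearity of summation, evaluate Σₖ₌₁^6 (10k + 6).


Σ(10k+6) = 10·Σk + 6·n
= 10·21 + 6·6
= 210 + 36 = 246

Σ = 246


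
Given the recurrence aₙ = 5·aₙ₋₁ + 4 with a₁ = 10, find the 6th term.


Computing step by step:
a_1 = 10
a_2 = 54
a_3 = 274
a_4 = 1374
a_5 = 6874
a_6 = 34374


a_6 = 34374


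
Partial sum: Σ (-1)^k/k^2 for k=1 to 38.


S = -1 + 1/4 - 1/9 + 1/16 - 1/25 + 1/36 - 1/49 + 1/64 ± ...
= -0.8221
(Full series converges to -π²/12 ≈ -0.8225)

S_38 = -0.8221


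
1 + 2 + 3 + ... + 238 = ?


n(n+1)/2 = 238×239/2 = 56882/2 = 28441

Σk = 28441


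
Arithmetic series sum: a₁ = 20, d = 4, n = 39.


aₙ = 20 + (39-1)×4 = 172
Sₙ = n(a₁+aₙ)/2 = 39×(20+172)/2
= 39×192/2 = 3744

S_39 = 3744


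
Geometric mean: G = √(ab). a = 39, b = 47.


GM = √(39×47) = √1833 = 42.8135

GM = 42.8135


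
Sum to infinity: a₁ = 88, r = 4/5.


S∞ = a₁/(1-r) = 88/(1 - 4/5)
= 88/(1/5)
= 440

S∞ = 440


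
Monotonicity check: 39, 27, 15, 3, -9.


Differences: -12, -12, -12, -12
All differences < 0 → strictly DECREASING

Monotonically decreasing


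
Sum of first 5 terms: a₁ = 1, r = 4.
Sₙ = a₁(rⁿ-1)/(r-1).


Sₙ = 1×(4^5 - 1)/(4 - 1)
= 1×(1024 - 1)/3
= 1×1023/3
= 341

S_5 = 341


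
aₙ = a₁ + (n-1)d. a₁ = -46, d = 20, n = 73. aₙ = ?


aₙ = a₁ + (n-1)d
= -46 + (73-1)×20
= -46 + 1440
= 1394

a_73 = 1394


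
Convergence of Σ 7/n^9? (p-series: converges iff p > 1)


p-series test: Σ c/n^p converges if p > 1, diverges if p ≤ 1 (constant c > 0 doesn't affect convergence).
p = 9
9 > 1 → CONVERGES

Converges (p = 9 > 1)


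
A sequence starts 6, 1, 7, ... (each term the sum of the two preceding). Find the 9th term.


Computing iteratively: 6, 1, 7, 8, 15, 23, 38, 61, 99
a_9 = 99

a_9 = 99


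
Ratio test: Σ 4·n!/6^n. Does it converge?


aₙ = 4·n!/6^n
a_{n+1}/aₙ = (n+1)!/6^(n+1) × 6^n/n!  (constant 4 cancels)
= (n+1)/6
L = lim(n→∞) (n+1)/6 = ∞
L > 1 → series DIVERGES

Diverges (ratio test: L = ∞ > 1)


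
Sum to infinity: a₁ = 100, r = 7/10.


S∞ = a₁/(1-r) = 100/(1 - 7/10)
= 100/(3/10)
= 1000/3

S∞ = 1000/3


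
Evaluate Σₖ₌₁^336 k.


n(n+1)/2 = 336×337/2 = 113232/2 = 56616

Σk = 56616


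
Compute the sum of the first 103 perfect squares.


n = 103
n(n+1)(2n+1)/6 = 103×104×207/6
= 2217384/6 = 369564

Σk² = 369564


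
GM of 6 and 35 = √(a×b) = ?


GM = √(6×35) = √210 = 14.4914

GM = 14.4914


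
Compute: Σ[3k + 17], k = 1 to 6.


Σ(3k+17) = 3·Σk + 17·n
= 3·21 + 17·6
= 63 + 102 = 165

Σ = 165


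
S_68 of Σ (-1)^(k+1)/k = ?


S = 1 - 1/2 + 1/3 - 1/4 + 1/5 - 1/6 + 1/7 - 1/8 ± ...
= 0.6858
(Full series converges to +ln(2) ≈ +0.6931)

S_68 = 0.6858


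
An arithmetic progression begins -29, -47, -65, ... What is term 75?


aₙ = a₁ + (n-1)d
= -29 + (75-1)×-18
= -29 - 1332
= -1361

a_75 = -1361


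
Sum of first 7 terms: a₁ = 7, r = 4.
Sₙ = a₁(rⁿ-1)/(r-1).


Sₙ = 7×(4^7 - 1)/(4 - 1)
= 7×(16384 - 1)/3
= 7×16383/3
= 38227

S_7 = 38227


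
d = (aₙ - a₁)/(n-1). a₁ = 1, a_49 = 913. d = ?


d = (aₙ - a₁)/(n-1)
= (913 - 1)/(49-1)
= 912/48 = 19

d = 19


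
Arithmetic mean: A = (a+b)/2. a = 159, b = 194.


AM = (159 + 194)/2 = 353/2 = 176.5

AM = 176.5


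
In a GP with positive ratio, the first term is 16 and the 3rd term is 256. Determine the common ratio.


r^(n-1) = aₙ/a₁
r^2 = 256/16 = 16
r = 16^(1/2)
= ±4; taking r > 0 gives r = 4

r = 4


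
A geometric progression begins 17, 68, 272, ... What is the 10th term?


aₙ = a₁·r^(n-1)
= 17×4^9
= 17×262144
= 4456448

a_10 = 4456448


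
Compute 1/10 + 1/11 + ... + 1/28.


Σₖ₌10^28 1/k = 1/10 + 1/11 + 1/12 + ... + 1/28
= 88200436013/80313433200
≈ 1.0982

Sum = 88200436013/80313433200 ≈ 1.0982


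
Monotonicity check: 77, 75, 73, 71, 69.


Differences: -2, -2, -2, -2
All differences < 0 → strictly DECREASING

Monotonically decreasing


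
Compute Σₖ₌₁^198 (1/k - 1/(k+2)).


Telescoping with gap 2: two head and two tail terms survive.
= (1 + 1/2) - (1/199 + 1/200)
= 3/2 - 1/199 - 1/200 = 59301/39800

Sum = 59301/39800


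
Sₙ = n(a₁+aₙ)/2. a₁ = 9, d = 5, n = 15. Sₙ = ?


aₙ = 9 + (15-1)×5 = 79
Sₙ = n(a₁+aₙ)/2 = 15×(9+79)/2
= 15×88/2 = 660

S_15 = 660


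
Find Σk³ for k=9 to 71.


Σₖ₌9^71 k³ = [71·72/2]² − [8·9/2]²
= 6533136 − 1296 = 6531840

Σk³ = 6531840


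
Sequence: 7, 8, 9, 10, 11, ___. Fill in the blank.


Pattern: arithmetic (d=1)
Terms: 7, 8, 9, 10, 11
Next term = 12

Next term = 12
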